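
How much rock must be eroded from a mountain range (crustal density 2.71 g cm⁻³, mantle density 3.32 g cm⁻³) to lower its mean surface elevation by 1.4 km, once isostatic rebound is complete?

7.62 km

Net drop Δ = e − u = e − e ρ_c/ρ_m = e (ρ_m − ρ_c)/ρ_m.
e = Δ ρ_m/(ρ_m − ρ_c) = 1.4 km × 3.32/0.61 = 7.62 km.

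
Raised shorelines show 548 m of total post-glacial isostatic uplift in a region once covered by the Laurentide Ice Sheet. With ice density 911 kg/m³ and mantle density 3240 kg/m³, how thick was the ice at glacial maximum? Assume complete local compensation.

u = t ρ_ice/ρ_m → t = u ρ_m/ρ_ice = 548 m × 3240/911 = 1950 m.

1950 m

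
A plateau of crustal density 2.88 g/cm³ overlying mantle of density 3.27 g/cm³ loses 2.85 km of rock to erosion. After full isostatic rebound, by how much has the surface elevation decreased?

0.34 km

Rebound u = e ρ_c/ρ_m = 2.85 km × 2.88/3.27 = 2.51 km.
Net surface drop = e − u = 2.85 km − 2.51 km = e (ρ_m − ρ_c)/ρ_m = 0.34 km.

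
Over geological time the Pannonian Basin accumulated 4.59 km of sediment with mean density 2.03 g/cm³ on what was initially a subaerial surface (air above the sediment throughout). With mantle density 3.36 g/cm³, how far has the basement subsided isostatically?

Subaerial load: s = t ρ_sed / ρ_m = 4.59 km × 2.03/3.36 = 2.77 km.

2.77 km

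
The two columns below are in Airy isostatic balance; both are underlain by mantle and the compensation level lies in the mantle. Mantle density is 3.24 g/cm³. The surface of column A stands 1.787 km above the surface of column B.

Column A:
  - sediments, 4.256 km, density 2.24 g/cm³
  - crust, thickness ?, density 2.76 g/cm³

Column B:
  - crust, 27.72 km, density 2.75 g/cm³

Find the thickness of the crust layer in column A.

31.5 km

Take the compensation level at the base of the deeper column (depth z_c below the surface of column A) and equate Σ ρ_i t_i down to z_c; mantle fills any gap and the z_c terms cancel.
Column A: 4.256×2.24 + x×2.76 + (z_c − 4.256 − x)×3.24
Column B: 1.787×0 + 27.72×2.75 + (z_c − 1.787 − 27.72)×3.24
The z_c×3.24 term appears on both sides and cancels. Collect the known terms of each column as K = Σ(ρt)_known − 3.24 × (depth of known layers): K_A = 9.53344 − 3.24×4.256 = −4.256; K_B = 76.23 − 3.24×(1.787 + 27.72) = −19.37268.
Balance: K_A − x×(3.24 − 2.76) = K_B, so x = (K_A − K_B)/(3.24 − 2.76) = 15.1167/0.48 = 31.5 km.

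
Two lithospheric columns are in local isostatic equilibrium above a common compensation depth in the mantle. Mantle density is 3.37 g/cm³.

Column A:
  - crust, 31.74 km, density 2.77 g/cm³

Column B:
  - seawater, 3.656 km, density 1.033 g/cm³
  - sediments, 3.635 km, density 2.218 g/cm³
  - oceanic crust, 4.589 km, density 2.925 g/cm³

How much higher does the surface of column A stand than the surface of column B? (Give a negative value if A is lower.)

1.27 km

For any compensation level in the mantle, the mantle terms cancel and isostasy reduces to e = (Σt_A − Σt_B) − (Σ(ρt)_A − Σ(ρt)_B) / ρ_m.
Σt_A = 31.74 km; Σt_B = 11.88 km; Σ(ρt)_A = 87.9198; Σ(ρt)_B = 25.261903 (in km·g/cm³).
e = (31.74 − 11.88) − (87.9198 − 25.261903) / 3.37 = 1.27 km.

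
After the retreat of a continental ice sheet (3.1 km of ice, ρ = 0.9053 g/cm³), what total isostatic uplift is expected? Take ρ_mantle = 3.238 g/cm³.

0.867 km

Removing the load lets mantle flow back in; uplift u satisfies ρ_ice t = ρ_m u.
u = t ρ_ice/ρ_m = 3.1 km × 0.9053/3.238 = 0.867 km.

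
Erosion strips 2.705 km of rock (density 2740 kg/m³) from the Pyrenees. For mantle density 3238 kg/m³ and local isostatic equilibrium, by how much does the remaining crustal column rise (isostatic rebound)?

2.29 km

Unloading: uplift u = e ρ_c/ρ_m = 2.705 km × 2740/3238 = 2.29 km.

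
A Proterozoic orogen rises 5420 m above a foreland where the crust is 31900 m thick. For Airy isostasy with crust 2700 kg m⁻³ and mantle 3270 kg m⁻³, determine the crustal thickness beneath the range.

Root depth r = h ρ_c / (ρ_m − ρ_c) = 5420 m × 2700 / 570 = 25670 m.
Total thickness = T + h + r = 31900 m + 5420 m + 25670 m = 63000 m.

63000 m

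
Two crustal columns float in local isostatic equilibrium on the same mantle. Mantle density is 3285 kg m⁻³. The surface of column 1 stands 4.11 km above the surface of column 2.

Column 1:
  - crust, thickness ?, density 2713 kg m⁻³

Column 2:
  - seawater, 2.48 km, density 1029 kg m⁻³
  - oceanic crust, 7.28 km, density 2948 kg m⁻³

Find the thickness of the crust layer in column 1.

37.7 km

Take the compensation level at the base of the deeper column (depth z_c below the surface of column 1) and equate Σ ρ_i t_i down to z_c; mantle fills any gap and the z_c terms cancel.
Column 1: x×2713 + (z_c − 0 − x)×3285
Column 2: 4.11×0 + 2.48×1029 + 7.28×2948 + (z_c − 4.11 − 9.76)×3285
The z_c×3285 term appears on both sides and cancels. Collect the known terms of each column as K = Σ(ρt)_known − 3285 × (depth of known layers): K_1 = 0 − 3285×0 = 0; K_2 = 24013.36 − 3285×(4.11 + 9.76) = −21549.59.
Balance: K_1 − x×(3285 − 2713) = K_2, so x = (K_1 − K_2)/(3285 − 2713) = 21549.6/572 = 37.7 km.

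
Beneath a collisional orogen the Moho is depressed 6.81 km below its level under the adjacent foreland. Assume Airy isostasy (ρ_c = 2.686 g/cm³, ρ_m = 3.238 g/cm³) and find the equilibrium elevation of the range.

1.4 km

Equating mass per unit area of the two columns: ρ_c h = (ρ_m − ρ_c) r.
h = r (ρ_m − ρ_c) / ρ_c = 6.81 km × (3.238 − 2.686) / 2.686 = 1.4 km.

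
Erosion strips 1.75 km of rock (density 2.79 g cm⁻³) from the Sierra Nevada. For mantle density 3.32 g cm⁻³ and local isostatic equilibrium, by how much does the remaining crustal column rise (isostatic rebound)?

Unloading: uplift u = e ρ_c/ρ_m = 1.75 km × 2.79/3.32 = 1.47 km.

1.47 km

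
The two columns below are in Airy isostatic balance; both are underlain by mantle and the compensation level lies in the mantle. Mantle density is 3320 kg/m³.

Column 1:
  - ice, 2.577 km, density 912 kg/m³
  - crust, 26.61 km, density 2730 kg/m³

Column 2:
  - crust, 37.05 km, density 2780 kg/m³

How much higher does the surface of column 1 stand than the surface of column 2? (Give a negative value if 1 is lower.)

For any compensation level in the mantle, the mantle terms cancel and isostasy reduces to e = (Σt_1 − Σt_2) − (Σ(ρt)_1 − Σ(ρt)_2) / ρ_m.
Σt_1 = 29.187 km; Σt_2 = 37.05 km; Σ(ρt)_1 = 74995.524; Σ(ρt)_2 = 102999 (in km·kg/m³).
e = (29.187 − 37.05) − (74995.524 − 102999) / 3320 = 0.572 km.

0.572 km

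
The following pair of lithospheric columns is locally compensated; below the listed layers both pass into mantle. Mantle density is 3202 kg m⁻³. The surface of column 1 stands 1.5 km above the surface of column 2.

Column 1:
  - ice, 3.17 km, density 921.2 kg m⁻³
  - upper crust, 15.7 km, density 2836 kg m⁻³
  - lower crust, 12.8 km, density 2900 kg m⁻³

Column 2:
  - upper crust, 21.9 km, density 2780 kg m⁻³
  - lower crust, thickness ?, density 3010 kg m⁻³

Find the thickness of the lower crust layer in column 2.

Take the compensation level at the base of the deeper column (depth z_c below the surface of column 1) and equate Σ ρ_i t_i down to z_c; mantle fills any gap and the z_c terms cancel.
Column 1: 3.17×921.2 + 15.7×2836 + 12.8×2900 + (z_c − 31.67)×3202
Column 2: 1.5×0 + 21.9×2780 + x×3010 + (z_c − 1.5 − 21.9 − x)×3202
The z_c×3202 term appears on both sides and cancels. Collect the known terms of each column as K = Σ(ρt)_known − 3202 × (depth of known layers): K_1 = 84565.404 − 3202×31.67 = −16841.936; K_2 = 60882 − 3202×(1.5 + 21.9) = −14044.8.
Balance: K_1 = K_2 − x×(3202 − 3010), so x = (K_2 − K_1)/(3202 − 3010) = 2797.14/192 = 14.6 km.

14.6 km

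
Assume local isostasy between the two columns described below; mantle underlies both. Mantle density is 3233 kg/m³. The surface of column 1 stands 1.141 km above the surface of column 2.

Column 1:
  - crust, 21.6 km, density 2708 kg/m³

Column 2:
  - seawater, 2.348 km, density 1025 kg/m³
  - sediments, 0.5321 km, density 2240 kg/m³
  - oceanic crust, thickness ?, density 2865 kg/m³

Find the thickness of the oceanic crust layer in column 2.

5.27 km

Take the compensation level at the base of the deeper column (depth z_c below the surface of column 1) and equate Σ ρ_i t_i down to z_c; mantle fills any gap and the z_c terms cancel.
Column 1: 21.6×2708 + (z_c − 21.6)×3233
Column 2: 1.141×0 + 2.348×1025 + 0.5321×2240 + x×2865 + (z_c − 1.141 − 2.8801 − x)×3233
The z_c×3233 term appears on both sides and cancels. Collect the known terms of each column as K = Σ(ρt)_known − 3233 × (depth of known layers): K_1 = 58492.8 − 3233×21.6 = −11340; K_2 = 3598.604 − 3233×(1.141 + 2.8801) = −9401.6123.
Balance: K_1 = K_2 − x×(3233 − 2865), so x = (K_2 − K_1)/(3233 − 2865) = 1938.39/368 = 5.27 km.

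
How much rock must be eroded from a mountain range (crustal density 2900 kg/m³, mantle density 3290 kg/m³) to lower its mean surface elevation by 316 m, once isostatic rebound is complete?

2670 m

Net drop Δ = e − u = e − e ρ_c/ρ_m = e (ρ_m − ρ_c)/ρ_m.
e = Δ ρ_m/(ρ_m − ρ_c) = 316 m × 3290/390 = 2670 m.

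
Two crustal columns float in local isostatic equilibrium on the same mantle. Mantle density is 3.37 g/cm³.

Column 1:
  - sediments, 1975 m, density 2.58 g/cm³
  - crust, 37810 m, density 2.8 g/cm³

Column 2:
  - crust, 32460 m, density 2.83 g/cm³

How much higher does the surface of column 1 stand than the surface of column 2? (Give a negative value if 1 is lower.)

1660 m

For any compensation level in the mantle, the mantle terms cancel and isostasy reduces to e = (Σt_1 − Σt_2) − (Σ(ρt)_1 − Σ(ρt)_2) / ρ_m.
Σt_1 = 39785 m; Σt_2 = 32460 m; Σ(ρt)_1 = 110963.5; Σ(ρt)_2 = 91861.8 (in m·g/cm³).
e = (39785 − 32460) − (110963.5 − 91861.8) / 3.37 = 1660 m.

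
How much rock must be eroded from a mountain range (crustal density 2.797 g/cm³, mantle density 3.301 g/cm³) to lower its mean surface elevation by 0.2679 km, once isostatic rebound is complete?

Net drop Δ = e − u = e − e ρ_c/ρ_m = e (ρ_m − ρ_c)/ρ_m.
e = Δ ρ_m/(ρ_m − ρ_c) = 0.2679 km × 3.301/0.504 = 1.75 km.

1.75 km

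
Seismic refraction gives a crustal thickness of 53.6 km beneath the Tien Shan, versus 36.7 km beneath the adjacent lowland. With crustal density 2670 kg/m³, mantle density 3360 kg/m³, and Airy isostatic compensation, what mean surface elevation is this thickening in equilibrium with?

Excess crust Δ = 53.6 km − 36.7 km = 16.9 km, split between elevation h and root r with h + r = Δ.
Airy balance ρ_c h = (ρ_m − ρ_c) r gives r = h ρ_c/(ρ_m − ρ_c), so h (1 + ρ_c/(ρ_m − ρ_c)) = Δ, i.e. h = Δ (ρ_m − ρ_c)/ρ_m.
h = 16.9 km × 690/3360 = 3.47 km.

3.47 km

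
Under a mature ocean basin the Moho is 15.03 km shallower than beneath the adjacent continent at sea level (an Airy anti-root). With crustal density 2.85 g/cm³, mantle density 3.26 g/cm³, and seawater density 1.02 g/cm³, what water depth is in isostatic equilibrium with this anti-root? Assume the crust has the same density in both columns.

Replacing a thickness d of crust by seawater at the top must be balanced by replacing crust with mantle at the base: d (ρ_c − ρ_w) = a (ρ_m − ρ_c).
d = a (ρ_m − ρ_c)/(ρ_c − ρ_w) = 15.03 km × 0.41/1.83 = 3.37 km.

3.37 km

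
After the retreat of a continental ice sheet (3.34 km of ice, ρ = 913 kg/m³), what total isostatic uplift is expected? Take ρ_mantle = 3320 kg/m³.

0.918 km

Removing the load lets mantle flow back in; uplift u satisfies ρ_ice t = ρ_m u.
u = t ρ_ice/ρ_m = 3.34 km × 913/3320 = 0.918 km.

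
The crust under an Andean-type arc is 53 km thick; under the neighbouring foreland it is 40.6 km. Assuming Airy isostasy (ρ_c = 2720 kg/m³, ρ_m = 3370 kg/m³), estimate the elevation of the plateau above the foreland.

2.39 km

Excess crust Δ = 53 km − 40.6 km = 12.4 km, split between elevation h and root r with h + r = Δ.
Airy balance ρ_c h = (ρ_m − ρ_c) r gives r = h ρ_c/(ρ_m − ρ_c), so h (1 + ρ_c/(ρ_m − ρ_c)) = Δ, i.e. h = Δ (ρ_m − ρ_c)/ρ_m.
h = 12.4 km × 650/3370 = 2.39 km.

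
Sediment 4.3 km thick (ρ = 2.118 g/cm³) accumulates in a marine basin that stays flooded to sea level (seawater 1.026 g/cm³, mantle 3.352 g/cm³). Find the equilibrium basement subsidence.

Submarine loading: the sediment displaces seawater, and the subsidence is in turn flooded, so s (ρ_m − ρ_w) = t (ρ_sed − ρ_w).
s = 4.3 km × (2.118 − 1.026) / (3.352 − 1.026) = 2.02 km.

2.02 km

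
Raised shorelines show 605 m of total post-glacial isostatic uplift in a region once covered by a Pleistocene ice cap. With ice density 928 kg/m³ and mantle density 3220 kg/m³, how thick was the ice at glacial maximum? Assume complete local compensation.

2100 m

u = t ρ_ice/ρ_m → t = u ρ_m/ρ_ice = 605 m × 3220/928 = 2100 m.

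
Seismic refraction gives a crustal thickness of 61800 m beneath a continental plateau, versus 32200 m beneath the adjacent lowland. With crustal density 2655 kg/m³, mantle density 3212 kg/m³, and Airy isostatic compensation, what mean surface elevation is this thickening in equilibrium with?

Excess crust Δ = 61800 m − 32200 m = 29600 m, split between elevation h and root r with h + r = Δ.
Airy balance ρ_c h = (ρ_m − ρ_c) r gives r = h ρ_c/(ρ_m − ρ_c), so h (1 + ρ_c/(ρ_m − ρ_c)) = Δ, i.e. h = Δ (ρ_m − ρ_c)/ρ_m.
h = 29600 m × 557/3212 = 5130 m.

5130 m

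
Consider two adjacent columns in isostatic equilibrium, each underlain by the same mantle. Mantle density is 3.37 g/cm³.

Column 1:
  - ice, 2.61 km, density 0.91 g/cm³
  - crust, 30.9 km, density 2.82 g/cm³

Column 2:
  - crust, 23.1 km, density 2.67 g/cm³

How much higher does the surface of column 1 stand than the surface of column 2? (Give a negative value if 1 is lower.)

For any compensation level in the mantle, the mantle terms cancel and isostasy reduces to e = (Σt_1 − Σt_2) − (Σ(ρt)_1 − Σ(ρt)_2) / ρ_m.
Σt_1 = 33.51 km; Σt_2 = 23.1 km; Σ(ρt)_1 = 89.5131; Σ(ρt)_2 = 61.677 (in km·g/cm³).
e = (33.51 − 23.1) − (89.5131 − 61.677) / 3.37 = 2.15 km.

2.15 km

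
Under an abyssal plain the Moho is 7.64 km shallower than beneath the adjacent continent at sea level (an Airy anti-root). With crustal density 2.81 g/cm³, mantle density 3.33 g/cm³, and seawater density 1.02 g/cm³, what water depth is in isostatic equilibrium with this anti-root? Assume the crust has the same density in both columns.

Replacing a thickness d of crust by seawater at the top must be balanced by replacing crust with mantle at the base: d (ρ_c − ρ_w) = a (ρ_m − ρ_c).
d = a (ρ_m − ρ_c)/(ρ_c − ρ_w) = 7.64 km × 0.52/1.79 = 2.22 km.

2.22 km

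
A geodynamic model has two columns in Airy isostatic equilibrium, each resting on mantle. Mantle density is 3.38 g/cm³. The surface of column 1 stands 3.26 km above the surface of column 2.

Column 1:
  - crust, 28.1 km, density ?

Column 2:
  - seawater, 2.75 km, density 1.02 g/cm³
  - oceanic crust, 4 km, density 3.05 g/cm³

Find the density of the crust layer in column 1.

2.71 g/cm³

Take the compensation level at the base of the deeper column (depth z_c below the surface of column 1) and equate Σ ρ_i t_i down to z_c; mantle fills any gap and the z_c terms cancel.
Column 1: 28.1×ρ + (z_c − 28.1)×3.38
Column 2: 3.26×0 + 2.75×1.02 + 4×3.05 + (z_c − 3.26 − 6.75)×3.38
The z_c×3.38 term appears on both sides and cancels. Collect the known terms of each column as K = Σ(ρt)_known − 3.38 × (depth of known layers): K_1 = 0 − 3.38×28.1 = −94.978; K_2 = 15.005 − 3.38×(3.26 + 6.75) = −18.8288.
Balance: K_1 + 28.1×ρ = K_2, so ρ = (K_2 − K_1)/28.1 = 76.1492/28.1 = 2.71 g/cm³.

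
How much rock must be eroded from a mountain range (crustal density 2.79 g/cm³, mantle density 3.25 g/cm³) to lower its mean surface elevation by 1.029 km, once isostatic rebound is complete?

7.27 km

Net drop Δ = e − u = e − e ρ_c/ρ_m = e (ρ_m − ρ_c)/ρ_m.
e = Δ ρ_m/(ρ_m − ρ_c) = 1.029 km × 3.25/0.46 = 7.27 km.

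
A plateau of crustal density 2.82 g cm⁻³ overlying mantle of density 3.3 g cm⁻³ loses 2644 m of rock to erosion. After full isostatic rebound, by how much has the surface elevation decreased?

Rebound u = e ρ_c/ρ_m = 2644 m × 2.82/3.3 = 2259 m.
Net surface drop = e − u = 2644 m − 2259 m = e (ρ_m − ρ_c)/ρ_m = 385 m.

385 m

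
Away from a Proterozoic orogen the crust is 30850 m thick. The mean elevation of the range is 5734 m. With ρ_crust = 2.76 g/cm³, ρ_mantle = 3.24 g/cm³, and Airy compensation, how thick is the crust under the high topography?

69600 m

Root depth r = h ρ_c / (ρ_m − ρ_c) = 5734 m × 2.76 / 0.48 = 32970 m.
Total thickness = T + h + r = 30850 m + 5734 m + 32970 m = 69600 m.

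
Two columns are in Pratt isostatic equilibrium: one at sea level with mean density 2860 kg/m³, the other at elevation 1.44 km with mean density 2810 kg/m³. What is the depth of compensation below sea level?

80.9 km

ρ_ref D = ρ (D + h) → D (ρ_ref − ρ) = ρ h.
D = ρ h/(ρ_ref − ρ) = 2810 × 1.44 km/(2860 − 2810) = 80.9 km.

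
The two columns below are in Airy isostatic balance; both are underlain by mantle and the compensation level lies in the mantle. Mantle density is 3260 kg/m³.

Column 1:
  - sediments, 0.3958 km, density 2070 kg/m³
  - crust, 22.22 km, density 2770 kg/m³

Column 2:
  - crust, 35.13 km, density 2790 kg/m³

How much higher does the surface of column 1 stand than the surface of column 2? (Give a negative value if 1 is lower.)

For any compensation level in the mantle, the mantle terms cancel and isostasy reduces to e = (Σt_1 − Σt_2) − (Σ(ρt)_1 − Σ(ρt)_2) / ρ_m.
Σt_1 = 22.6158 km; Σt_2 = 35.13 km; Σ(ρt)_1 = 62368.706; Σ(ρt)_2 = 98012.7 (in km·kg/m³).
e = (22.6158 − 35.13) − (62368.706 − 98012.7) / 3260 = −1.58 km.

−1.58 km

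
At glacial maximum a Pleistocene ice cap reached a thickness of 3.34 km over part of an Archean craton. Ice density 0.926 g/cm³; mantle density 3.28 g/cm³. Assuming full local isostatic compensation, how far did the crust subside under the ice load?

Balancing pressure at the compensation depth: the ice load ρ_ice t is balanced by mantle displaced below, ρ_m s.
s = t ρ_ice / ρ_m = 3.34 km × 0.926/3.28 = 0.943 km.

0.943 km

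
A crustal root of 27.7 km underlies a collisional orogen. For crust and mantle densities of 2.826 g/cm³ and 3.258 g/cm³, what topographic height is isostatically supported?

By Archimedes' principle applied to the lithosphere: ρ_c h = (ρ_m − ρ_c) r.
h = r (ρ_m − ρ_c) / ρ_c = 27.7 km × (3.258 − 2.826) / 2.826 = 4.23 km.

4.23 km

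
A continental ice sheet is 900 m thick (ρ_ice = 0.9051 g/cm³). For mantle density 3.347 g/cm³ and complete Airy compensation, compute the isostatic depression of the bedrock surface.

Equating mass per unit area of the two columns: the ice load ρ_ice t is balanced by mantle displaced below, ρ_m s.
s = t ρ_ice / ρ_m = 900 m × 0.9051/3.347 = 243 m.

243 m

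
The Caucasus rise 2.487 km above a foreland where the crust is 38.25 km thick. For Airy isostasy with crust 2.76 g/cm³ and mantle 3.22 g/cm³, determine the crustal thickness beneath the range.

55.7 km

Root depth r = h ρ_c / (ρ_m − ρ_c) = 2.487 km × 2.76 / 0.46 = 14.92 km.
Total thickness = T + h + r = 38.25 km + 2.487 km + 14.92 km = 55.7 km.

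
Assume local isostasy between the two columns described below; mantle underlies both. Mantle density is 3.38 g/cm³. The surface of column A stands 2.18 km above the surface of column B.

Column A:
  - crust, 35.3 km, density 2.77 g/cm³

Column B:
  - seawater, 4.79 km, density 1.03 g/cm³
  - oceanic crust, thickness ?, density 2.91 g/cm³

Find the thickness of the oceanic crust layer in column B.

Take the compensation level at the base of the deeper column (depth z_c below the surface of column A) and equate Σ ρ_i t_i down to z_c; mantle fills any gap and the z_c terms cancel.
Column A: 35.3×2.77 + (z_c − 35.3)×3.38
Column B: 2.18×0 + 4.79×1.03 + x×2.91 + (z_c − 2.18 − 4.79 − x)×3.38
The z_c×3.38 term appears on both sides and cancels. Collect the known terms of each column as K = Σ(ρt)_known − 3.38 × (depth of known layers): K_A = 97.781 − 3.38×35.3 = −21.533; K_B = 4.9337 − 3.38×(2.18 + 4.79) = −18.6249.
Balance: K_A = K_B − x×(3.38 − 2.91), so x = (K_B − K_A)/(3.38 − 2.91) = 2.9081/0.47 = 6.19 km.

6.19 km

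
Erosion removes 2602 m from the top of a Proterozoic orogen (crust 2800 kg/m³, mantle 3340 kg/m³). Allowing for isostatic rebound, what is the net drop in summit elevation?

421 m

Rebound u = e ρ_c/ρ_m = 2602 m × 2800/3340 = 2181 m.
Net surface drop = e − u = 2602 m − 2181 m = e (ρ_m − ρ_c)/ρ_m = 421 m.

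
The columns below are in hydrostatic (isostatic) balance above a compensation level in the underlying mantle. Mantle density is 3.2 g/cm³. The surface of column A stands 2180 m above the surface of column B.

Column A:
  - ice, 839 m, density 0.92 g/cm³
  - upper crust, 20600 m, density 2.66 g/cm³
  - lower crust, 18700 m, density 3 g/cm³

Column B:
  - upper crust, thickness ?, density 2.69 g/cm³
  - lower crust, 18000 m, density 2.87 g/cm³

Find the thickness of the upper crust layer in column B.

Take the compensation level at the base of the deeper column (depth z_c below the surface of column A) and equate Σ ρ_i t_i down to z_c; mantle fills any gap and the z_c terms cancel.
Column A: 839×0.92 + 20600×2.66 + 18700×3 + (z_c − 40139)×3.2
Column B: 2180×0 + x×2.69 + 18000×2.87 + (z_c − 2180 − 18000 − x)×3.2
The z_c×3.2 term appears on both sides and cancels. Collect the known terms of each column as K = Σ(ρt)_known − 3.2 × (depth of known layers): K_A = 111667.88 − 3.2×40139 = −16776.92; K_B = 51660 − 3.2×(2180 + 18000) = −12916.
Balance: K_A = K_B − x×(3.2 − 2.69), so x = (K_B − K_A)/(3.2 − 2.69) = 3860.92/0.51 = 7570 m.

7570 m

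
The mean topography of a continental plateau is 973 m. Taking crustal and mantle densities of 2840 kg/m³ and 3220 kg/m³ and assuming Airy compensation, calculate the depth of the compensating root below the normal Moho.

Balancing pressure at the compensation depth: the weight of the topography is balanced by the buoyancy of the root, ρ_c h = (ρ_m − ρ_c) r.
r = h · ρ_c / (ρ_m − ρ_c) = 973 m × 2840 / (3220 − 2840) = 7270 m.

7270 m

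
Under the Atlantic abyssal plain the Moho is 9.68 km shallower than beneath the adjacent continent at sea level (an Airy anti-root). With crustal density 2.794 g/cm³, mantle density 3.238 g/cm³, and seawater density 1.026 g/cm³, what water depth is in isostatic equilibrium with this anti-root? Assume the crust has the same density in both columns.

2.43 km

Replacing a thickness d of crust by seawater at the top must be balanced by replacing crust with mantle at the base: d (ρ_c − ρ_w) = a (ρ_m − ρ_c).
d = a (ρ_m − ρ_c)/(ρ_c − ρ_w) = 9.68 km × 0.444/1.768 = 2.43 km.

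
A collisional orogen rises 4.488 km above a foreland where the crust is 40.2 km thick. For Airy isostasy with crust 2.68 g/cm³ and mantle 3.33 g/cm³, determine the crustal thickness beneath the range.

Root depth r = h ρ_c / (ρ_m − ρ_c) = 4.488 km × 2.68 / 0.65 = 18.5 km.
Total thickness = T + h + r = 40.2 km + 4.488 km + 18.5 km = 63.2 km.

63.2 km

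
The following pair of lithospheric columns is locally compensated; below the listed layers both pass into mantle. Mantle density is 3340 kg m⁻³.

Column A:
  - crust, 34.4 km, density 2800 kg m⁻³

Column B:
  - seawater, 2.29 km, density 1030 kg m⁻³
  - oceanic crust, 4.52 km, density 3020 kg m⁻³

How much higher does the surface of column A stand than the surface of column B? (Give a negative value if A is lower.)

For any compensation level in the mantle, the mantle terms cancel and isostasy reduces to e = (Σt_A − Σt_B) − (Σ(ρt)_A − Σ(ρt)_B) / ρ_m.
Σt_A = 34.4 km; Σt_B = 6.81 km; Σ(ρt)_A = 96320; Σ(ρt)_B = 16009.1 (in km·kg m⁻³).
e = (34.4 − 6.81) − (96320 − 16009.1) / 3340 = 3.54 km.

3.54 km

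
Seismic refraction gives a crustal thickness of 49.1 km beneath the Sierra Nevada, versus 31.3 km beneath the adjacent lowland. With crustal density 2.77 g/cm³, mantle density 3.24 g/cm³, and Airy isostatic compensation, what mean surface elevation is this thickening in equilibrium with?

2.58 km

Excess crust Δ = 49.1 km − 31.3 km = 17.8 km, split between elevation h and root r with h + r = Δ.
Airy balance ρ_c h = (ρ_m − ρ_c) r gives r = h ρ_c/(ρ_m − ρ_c), so h (1 + ρ_c/(ρ_m − ρ_c)) = Δ, i.e. h = Δ (ρ_m − ρ_c)/ρ_m.
h = 17.8 km × 0.47/3.24 = 2.58 km.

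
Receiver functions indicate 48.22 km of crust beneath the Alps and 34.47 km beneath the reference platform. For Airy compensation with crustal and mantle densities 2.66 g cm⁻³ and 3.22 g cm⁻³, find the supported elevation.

Excess crust Δ = 48.22 km − 34.47 km = 13.75 km, split between elevation h and root r with h + r = Δ.
Airy balance ρ_c h = (ρ_m − ρ_c) r gives r = h ρ_c/(ρ_m − ρ_c), so h (1 + ρ_c/(ρ_m − ρ_c)) = Δ, i.e. h = Δ (ρ_m − ρ_c)/ρ_m.
h = 13.75 km × 0.56/3.22 = 2.39 km.

2.39 km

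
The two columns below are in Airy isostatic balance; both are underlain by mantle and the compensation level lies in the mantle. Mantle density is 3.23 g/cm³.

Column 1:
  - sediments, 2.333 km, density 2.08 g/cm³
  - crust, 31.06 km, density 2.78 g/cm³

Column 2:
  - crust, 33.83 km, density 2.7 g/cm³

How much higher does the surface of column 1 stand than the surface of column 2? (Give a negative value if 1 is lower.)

For any compensation level in the mantle, the mantle terms cancel and isostasy reduces to e = (Σt_1 − Σt_2) − (Σ(ρt)_1 − Σ(ρt)_2) / ρ_m.
Σt_1 = 33.393 km; Σt_2 = 33.83 km; Σ(ρt)_1 = 91.19944; Σ(ρt)_2 = 91.341 (in km·g/cm³).
e = (33.393 − 33.83) − (91.19944 − 91.341) / 3.23 = −0.393 km.

−0.393 km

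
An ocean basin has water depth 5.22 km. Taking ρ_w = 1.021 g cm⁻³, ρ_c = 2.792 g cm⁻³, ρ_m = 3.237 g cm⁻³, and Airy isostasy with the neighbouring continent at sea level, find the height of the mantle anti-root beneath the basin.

20.8 km

For local isostatic compensation: replacing crust with seawater at the top is compensated by replacing crust with mantle at the base: d (ρ_c − ρ_w) = a (ρ_m − ρ_c).
a = d (ρ_c − ρ_w)/(ρ_m − ρ_c) = 5.22 km × 1.771/0.445 = 20.8 km.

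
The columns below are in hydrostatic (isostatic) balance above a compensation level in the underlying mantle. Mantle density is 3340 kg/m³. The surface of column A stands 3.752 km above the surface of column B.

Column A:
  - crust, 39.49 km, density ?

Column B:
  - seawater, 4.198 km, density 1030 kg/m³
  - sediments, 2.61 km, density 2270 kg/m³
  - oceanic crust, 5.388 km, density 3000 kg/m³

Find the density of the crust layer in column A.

2660 kg/m³

Take the compensation level at the base of the deeper column (depth z_c below the surface of column A) and equate Σ ρ_i t_i down to z_c; mantle fills any gap and the z_c terms cancel.
Column A: 39.49×ρ + (z_c − 39.49)×3340
Column B: 3.752×0 + 4.198×1030 + 2.61×2270 + 5.388×3000 + (z_c − 3.752 − 12.196)×3340
The z_c×3340 term appears on both sides and cancels. Collect the known terms of each column as K = Σ(ρt)_known − 3340 × (depth of known layers): K_A = 0 − 3340×39.49 = −131896.6; K_B = 26412.64 − 3340×(3.752 + 12.196) = −26853.68.
Balance: K_A + 39.49×ρ = K_B, so ρ = (K_B − K_A)/39.49 = 105043/39.49 = 2660 kg/m³.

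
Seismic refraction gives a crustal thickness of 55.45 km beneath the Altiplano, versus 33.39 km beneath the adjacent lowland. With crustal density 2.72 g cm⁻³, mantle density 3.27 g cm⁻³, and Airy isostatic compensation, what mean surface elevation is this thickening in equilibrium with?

Excess crust Δ = 55.45 km − 33.39 km = 22.06 km, split between elevation h and root r with h + r = Δ.
Airy balance ρ_c h = (ρ_m − ρ_c) r gives r = h ρ_c/(ρ_m − ρ_c), so h (1 + ρ_c/(ρ_m − ρ_c)) = Δ, i.e. h = Δ (ρ_m − ρ_c)/ρ_m.
h = 22.06 km × 0.55/3.27 = 3.71 km.

3.71 km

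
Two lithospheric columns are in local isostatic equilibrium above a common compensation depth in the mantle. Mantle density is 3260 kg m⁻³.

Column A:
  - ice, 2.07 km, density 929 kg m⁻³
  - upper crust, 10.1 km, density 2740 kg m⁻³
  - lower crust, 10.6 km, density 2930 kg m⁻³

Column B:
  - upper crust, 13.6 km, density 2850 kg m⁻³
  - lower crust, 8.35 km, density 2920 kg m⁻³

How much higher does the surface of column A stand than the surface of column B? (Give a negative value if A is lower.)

For any compensation level in the mantle, the mantle terms cancel and isostasy reduces to e = (Σt_A − Σt_B) − (Σ(ρt)_A − Σ(ρt)_B) / ρ_m.
Σt_A = 22.77 km; Σt_B = 21.95 km; Σ(ρt)_A = 60655.03; Σ(ρt)_B = 63142 (in km·kg m⁻³).
e = (22.77 − 21.95) − (60655.03 − 63142) / 3260 = 1.58 km.

1.58 km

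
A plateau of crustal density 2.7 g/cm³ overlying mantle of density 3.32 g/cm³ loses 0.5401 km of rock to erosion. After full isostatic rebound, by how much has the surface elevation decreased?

Rebound u = e ρ_c/ρ_m = 0.5401 km × 2.7/3.32 = 0.4392 km.
Net surface drop = e − u = 0.5401 km − 0.4392 km = e (ρ_m − ρ_c)/ρ_m = 0.101 km.

0.101 km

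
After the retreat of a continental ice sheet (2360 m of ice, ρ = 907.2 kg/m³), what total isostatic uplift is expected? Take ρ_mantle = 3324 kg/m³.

644 m

Removing the load lets mantle flow back in; uplift u satisfies ρ_ice t = ρ_m u.
u = t ρ_ice/ρ_m = 2360 m × 907.2/3324 = 644 m.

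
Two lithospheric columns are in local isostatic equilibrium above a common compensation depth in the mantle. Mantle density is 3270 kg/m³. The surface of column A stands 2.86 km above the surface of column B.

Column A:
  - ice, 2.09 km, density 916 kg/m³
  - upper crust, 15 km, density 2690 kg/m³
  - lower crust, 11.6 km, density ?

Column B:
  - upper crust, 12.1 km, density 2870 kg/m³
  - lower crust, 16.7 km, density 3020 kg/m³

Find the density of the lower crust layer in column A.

2860 kg/m³

Take the compensation level at the base of the deeper column (depth z_c below the surface of column A) and equate Σ ρ_i t_i down to z_c; mantle fills any gap and the z_c terms cancel.
Column A: 2.09×916 + 15×2690 + 11.6×ρ + (z_c − 28.69)×3270
Column B: 2.86×0 + 12.1×2870 + 16.7×3020 + (z_c − 2.86 − 28.8)×3270
The z_c×3270 term appears on both sides and cancels. Collect the known terms of each column as K = Σ(ρt)_known − 3270 × (depth of known layers): K_A = 42264.44 − 3270×28.69 = −51551.86; K_B = 85161 − 3270×(2.86 + 28.8) = −18367.2.
Balance: K_A + 11.6×ρ = K_B, so ρ = (K_B − K_A)/11.6 = 33184.7/11.6 = 2860 kg/m³.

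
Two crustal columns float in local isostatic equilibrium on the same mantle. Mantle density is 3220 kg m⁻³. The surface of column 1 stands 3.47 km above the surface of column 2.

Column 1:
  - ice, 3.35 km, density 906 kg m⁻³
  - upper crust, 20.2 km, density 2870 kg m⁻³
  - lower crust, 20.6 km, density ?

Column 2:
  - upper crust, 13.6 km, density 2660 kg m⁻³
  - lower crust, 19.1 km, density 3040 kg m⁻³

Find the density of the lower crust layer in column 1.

2860 kg m⁻³

Take the compensation level at the base of the deeper column (depth z_c below the surface of column 1) and equate Σ ρ_i t_i down to z_c; mantle fills any gap and the z_c terms cancel.
Column 1: 3.35×906 + 20.2×2870 + 20.6×ρ + (z_c − 44.15)×3220
Column 2: 3.47×0 + 13.6×2660 + 19.1×3040 + (z_c − 3.47 − 32.7)×3220
The z_c×3220 term appears on both sides and cancels. Collect the known terms of each column as K = Σ(ρt)_known − 3220 × (depth of known layers): K_1 = 61009.1 − 3220×44.15 = −81153.9; K_2 = 94240 − 3220×(3.47 + 32.7) = −22227.4.
Balance: K_1 + 20.6×ρ = K_2, so ρ = (K_2 − K_1)/20.6 = 58926.5/20.6 = 2860 kg m⁻³.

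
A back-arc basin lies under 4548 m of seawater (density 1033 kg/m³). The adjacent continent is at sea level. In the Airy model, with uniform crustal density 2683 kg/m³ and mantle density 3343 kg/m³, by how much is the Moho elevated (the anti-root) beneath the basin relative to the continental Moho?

Equating mass per unit area of the two columns: replacing crust with seawater at the top is compensated by replacing crust with mantle at the base: d (ρ_c − ρ_w) = a (ρ_m − ρ_c).
a = d (ρ_c − ρ_w)/(ρ_m − ρ_c) = 4548 m × 1650/660 = 11400 m.

11400 m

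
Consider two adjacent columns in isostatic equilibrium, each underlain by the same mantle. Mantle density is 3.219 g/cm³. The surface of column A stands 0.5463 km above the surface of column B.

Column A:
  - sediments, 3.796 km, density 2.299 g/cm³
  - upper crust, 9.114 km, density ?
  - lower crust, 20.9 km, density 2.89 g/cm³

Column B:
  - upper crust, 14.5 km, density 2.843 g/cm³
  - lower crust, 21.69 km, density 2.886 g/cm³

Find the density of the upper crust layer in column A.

2.77 g/cm³

Take the compensation level at the base of the deeper column (depth z_c below the surface of column A) and equate Σ ρ_i t_i down to z_c; mantle fills any gap and the z_c terms cancel.
Column A: 3.796×2.299 + 9.114×ρ + 20.9×2.89 + (z_c − 33.81)×3.219
Column B: 0.5463×0 + 14.5×2.843 + 21.69×2.886 + (z_c − 0.5463 − 36.19)×3.219
The z_c×3.219 term appears on both sides and cancels. Collect the known terms of each column as K = Σ(ρt)_known − 3.219 × (depth of known layers): K_A = 69.128004 − 3.219×33.81 = −39.706386; K_B = 103.82084 − 3.219×(0.5463 + 36.19) = −14.4333097.
Balance: K_A + 9.114×ρ = K_B, so ρ = (K_B − K_A)/9.114 = 25.2731/9.114 = 2.77 g/cm³.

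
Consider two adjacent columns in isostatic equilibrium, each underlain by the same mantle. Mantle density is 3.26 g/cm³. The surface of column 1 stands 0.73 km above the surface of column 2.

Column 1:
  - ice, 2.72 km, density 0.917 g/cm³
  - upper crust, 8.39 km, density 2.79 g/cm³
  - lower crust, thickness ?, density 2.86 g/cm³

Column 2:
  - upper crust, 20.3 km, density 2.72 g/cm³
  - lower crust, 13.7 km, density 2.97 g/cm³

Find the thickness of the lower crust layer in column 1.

17.5 km

Take the compensation level at the base of the deeper column (depth z_c below the surface of column 1) and equate Σ ρ_i t_i down to z_c; mantle fills any gap and the z_c terms cancel.
Column 1: 2.72×0.917 + 8.39×2.79 + x×2.86 + (z_c − 11.11 − x)×3.26
Column 2: 0.73×0 + 20.3×2.72 + 13.7×2.97 + (z_c − 0.73 − 34)×3.26
The z_c×3.26 term appears on both sides and cancels. Collect the known terms of each column as K = Σ(ρt)_known − 3.26 × (depth of known layers): K_1 = 25.90234 − 3.26×11.11 = −10.31626; K_2 = 95.905 − 3.26×(0.73 + 34) = −17.3148.
Balance: K_1 − x×(3.26 − 2.86) = K_2, so x = (K_1 − K_2)/(3.26 − 2.86) = 6.99854/0.4 = 17.5 km.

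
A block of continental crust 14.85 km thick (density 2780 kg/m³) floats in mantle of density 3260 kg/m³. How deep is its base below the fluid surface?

12.7 km

Draft d = t ρ_obj/ρ_fluid = 14.85 km × 2780/3260 = 12.7 km.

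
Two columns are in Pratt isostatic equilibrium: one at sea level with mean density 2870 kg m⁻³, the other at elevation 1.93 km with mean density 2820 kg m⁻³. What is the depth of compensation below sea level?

ρ_ref D = ρ (D + h) → D (ρ_ref − ρ) = ρ h.
D = ρ h/(ρ_ref − ρ) = 2820 × 1.93 km/(2870 − 2820) = 109 km.

109 km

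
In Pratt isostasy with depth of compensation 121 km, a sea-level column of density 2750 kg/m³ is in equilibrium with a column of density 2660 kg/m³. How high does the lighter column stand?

4.09 km

ρ_ref D = ρ (D + h) → h = D (ρ_ref − ρ)/ρ.
h = 121 km × (2750 − 2660)/2660 = 4.09 km.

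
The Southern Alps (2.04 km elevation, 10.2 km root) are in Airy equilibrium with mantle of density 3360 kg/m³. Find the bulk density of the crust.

ρ_c h = (ρ_m − ρ_c) r → ρ_c (h + r) = ρ_m r → ρ_c = ρ_m r / (h + r).
ρ_c = 3360 × 10.2 km / (2.04 km + 10.2 km) = 2800 kg/m³.

2800 kg/m³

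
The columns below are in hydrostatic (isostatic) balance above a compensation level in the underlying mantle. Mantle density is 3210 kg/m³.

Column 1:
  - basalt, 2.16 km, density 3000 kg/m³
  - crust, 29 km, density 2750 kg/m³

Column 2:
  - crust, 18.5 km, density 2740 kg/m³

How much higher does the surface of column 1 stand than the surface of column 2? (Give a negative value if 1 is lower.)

For any compensation level in the mantle, the mantle terms cancel and isostasy reduces to e = (Σt_1 − Σt_2) − (Σ(ρt)_1 − Σ(ρt)_2) / ρ_m.
Σt_1 = 31.16 km; Σt_2 = 18.5 km; Σ(ρt)_1 = 86230; Σ(ρt)_2 = 50690 (in km·kg/m³).
e = (31.16 − 18.5) − (86230 − 50690) / 3210 = 1.59 km.

1.59 km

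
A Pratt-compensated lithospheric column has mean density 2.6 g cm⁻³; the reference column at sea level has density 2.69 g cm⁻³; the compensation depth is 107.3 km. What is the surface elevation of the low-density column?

ρ_ref D = ρ (D + h) → h = D (ρ_ref − ρ)/ρ.
h = 107.3 km × (2.69 − 2.6)/2.6 = 3.71 km.

3.71 km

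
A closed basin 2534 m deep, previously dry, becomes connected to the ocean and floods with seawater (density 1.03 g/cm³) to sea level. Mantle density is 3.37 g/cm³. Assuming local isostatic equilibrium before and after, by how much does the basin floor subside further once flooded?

After flooding the water column is d + s deep. Its weight must equal the weight of mantle displaced by the extra subsidence s: (d + s) ρ_w = s ρ_m.
s = d ρ_w / (ρ_m − ρ_w) = 2534 m × 1.03/(3.37 − 1.03) = 1120 m.

1120 m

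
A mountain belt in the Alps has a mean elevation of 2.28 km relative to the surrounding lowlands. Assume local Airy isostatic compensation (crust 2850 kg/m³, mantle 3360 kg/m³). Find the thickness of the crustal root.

12.7 km

In Airy isostatic equilibrium: the weight of the topography is balanced by the buoyancy of the root, ρ_c h = (ρ_m − ρ_c) r.
r = h · ρ_c / (ρ_m − ρ_c) = 2.28 km × 2850 / (3360 − 2850) = 12.7 km.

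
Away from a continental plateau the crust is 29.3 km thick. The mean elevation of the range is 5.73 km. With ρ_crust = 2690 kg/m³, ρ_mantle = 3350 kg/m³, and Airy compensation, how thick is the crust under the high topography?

Root depth r = h ρ_c / (ρ_m − ρ_c) = 5.73 km × 2690 / 660 = 23.35 km.
Total thickness = T + h + r = 29.3 km + 5.73 km + 23.35 km = 58.4 km.

58.4 km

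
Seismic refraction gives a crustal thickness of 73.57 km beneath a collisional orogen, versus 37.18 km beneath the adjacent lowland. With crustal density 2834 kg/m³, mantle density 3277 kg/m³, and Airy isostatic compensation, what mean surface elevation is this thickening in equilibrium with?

4.92 km

Excess crust Δ = 73.57 km − 37.18 km = 36.39 km, split between elevation h and root r with h + r = Δ.
Airy balance ρ_c h = (ρ_m − ρ_c) r gives r = h ρ_c/(ρ_m − ρ_c), so h (1 + ρ_c/(ρ_m − ρ_c)) = Δ, i.e. h = Δ (ρ_m − ρ_c)/ρ_m.
h = 36.39 km × 443/3277 = 4.92 km.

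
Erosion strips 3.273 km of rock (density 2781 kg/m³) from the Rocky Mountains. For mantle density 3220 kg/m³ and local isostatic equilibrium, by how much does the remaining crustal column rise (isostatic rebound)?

Unloading: uplift u = e ρ_c/ρ_m = 3.273 km × 2781/3220 = 2.83 km.

2.83 km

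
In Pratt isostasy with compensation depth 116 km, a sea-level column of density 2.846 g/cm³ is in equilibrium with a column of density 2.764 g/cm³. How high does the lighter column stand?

ρ_ref D = ρ (D + h) → h = D (ρ_ref − ρ)/ρ.
h = 116 km × (2.846 − 2.764)/2.764 = 3.44 km.

3.44 km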